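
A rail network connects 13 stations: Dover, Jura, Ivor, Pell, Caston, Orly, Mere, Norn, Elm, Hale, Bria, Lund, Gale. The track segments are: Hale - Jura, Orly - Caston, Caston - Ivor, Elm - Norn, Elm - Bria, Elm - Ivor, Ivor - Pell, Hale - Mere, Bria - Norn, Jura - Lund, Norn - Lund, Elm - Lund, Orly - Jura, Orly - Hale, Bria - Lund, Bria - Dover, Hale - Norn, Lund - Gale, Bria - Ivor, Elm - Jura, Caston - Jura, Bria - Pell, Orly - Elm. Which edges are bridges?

Bria-Dover, Gale-Lund, Hale-Mere

The edges on the cycle Elm-Bria-Pell-Ivor-Elm are not bridges since each lies on that cycle.
But removing Gale - Lund disconnects Gale from Lund; removing Bria - Dover disconnects Bria from Dover; removing Mere - Hale disconnects Mere from Hale — these are bridges.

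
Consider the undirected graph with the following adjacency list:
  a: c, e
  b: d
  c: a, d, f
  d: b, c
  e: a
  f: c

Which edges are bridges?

removing c-f disconnects c from f; removing a-e disconnects a from e; removing d-b disconnects d from b; removing d-c disconnects d from c — these are bridges.
In total 5 edges are bridges.

a-c, a-e, b-d, c-d, c-f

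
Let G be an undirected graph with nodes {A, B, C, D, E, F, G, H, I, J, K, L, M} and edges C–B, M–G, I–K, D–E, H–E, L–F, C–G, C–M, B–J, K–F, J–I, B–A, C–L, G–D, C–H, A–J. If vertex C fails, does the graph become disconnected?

Yes

Deleting C raises the number of components from 1 to 2, so C is a cut vertex.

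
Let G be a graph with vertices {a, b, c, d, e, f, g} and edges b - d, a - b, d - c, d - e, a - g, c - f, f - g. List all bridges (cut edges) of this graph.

d-e

The edges on the cycle a-b-d-c-f-g-a are not bridges since each lies on that cycle.
But removing d - e disconnects d from e — this is a bridge.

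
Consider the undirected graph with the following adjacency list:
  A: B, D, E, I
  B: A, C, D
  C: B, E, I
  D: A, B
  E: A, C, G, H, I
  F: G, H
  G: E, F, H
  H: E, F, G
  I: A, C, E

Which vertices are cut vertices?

Removing E increases the component count from 1 to 2, so E is a cut vertex.
By contrast removing G leaves 1 component; it is not a cut vertex. No other vertex is a cut vertex either.

E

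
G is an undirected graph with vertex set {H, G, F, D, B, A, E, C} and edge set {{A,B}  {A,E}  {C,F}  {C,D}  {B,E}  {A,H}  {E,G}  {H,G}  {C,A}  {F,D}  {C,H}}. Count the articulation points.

1

Removing C increases the component count from 1 to 2, so C is a cut vertex.
By contrast removing H leaves 1 component; it is not a cut vertex. No other vertex is a cut vertex either.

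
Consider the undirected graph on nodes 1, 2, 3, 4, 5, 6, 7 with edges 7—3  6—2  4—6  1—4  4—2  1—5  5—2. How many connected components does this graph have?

Starting from 3 we can reach 3, 7. That is one component of size 2.
Starting from 1 we can reach 1, 2, 4, 5, 6. That is one component of size 5.
Total: 2 components.

2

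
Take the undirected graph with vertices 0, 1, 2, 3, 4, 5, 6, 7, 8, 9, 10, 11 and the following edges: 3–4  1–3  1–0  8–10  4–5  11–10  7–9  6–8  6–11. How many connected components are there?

2 is isolated — a component by itself.
Starting from 7 we can reach 7, 9. That is one component of size 2.
Starting from 6 we can reach 6, 8, 10, 11. That is one component of size 4.
Starting from 0 we can reach 0, 1, 3, 4, 5. That is one component of size 5.
Total: 4 components.

4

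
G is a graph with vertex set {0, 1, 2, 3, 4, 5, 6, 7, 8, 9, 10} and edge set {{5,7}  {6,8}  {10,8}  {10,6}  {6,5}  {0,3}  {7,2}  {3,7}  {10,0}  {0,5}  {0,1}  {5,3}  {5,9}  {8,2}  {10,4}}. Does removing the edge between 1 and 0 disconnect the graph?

Removing 1-0 leaves no path between 1 and 0: the component count goes from 1 to 2. So it is a bridge.

Yes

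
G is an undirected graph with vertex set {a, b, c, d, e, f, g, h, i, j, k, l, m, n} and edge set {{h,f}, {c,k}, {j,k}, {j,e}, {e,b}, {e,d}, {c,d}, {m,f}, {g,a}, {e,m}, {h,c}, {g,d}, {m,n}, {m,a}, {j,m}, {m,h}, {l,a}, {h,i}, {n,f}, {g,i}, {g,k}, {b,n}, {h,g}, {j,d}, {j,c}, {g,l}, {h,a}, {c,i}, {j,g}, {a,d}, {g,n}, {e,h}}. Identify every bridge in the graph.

The edges on the cycle j-e-m-a-d-j are not bridges since each lies on that cycle.
Every edge lies on some cycle, so there are no bridges.

none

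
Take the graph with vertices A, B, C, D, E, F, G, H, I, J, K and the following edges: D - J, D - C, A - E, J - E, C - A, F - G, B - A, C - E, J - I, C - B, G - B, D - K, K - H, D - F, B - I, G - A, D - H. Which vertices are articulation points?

D

Removing D increases the component count from 1 to 2, so D is a cut vertex.
By contrast removing H leaves 1 component; it is not a cut vertex. No other vertex is a cut vertex either.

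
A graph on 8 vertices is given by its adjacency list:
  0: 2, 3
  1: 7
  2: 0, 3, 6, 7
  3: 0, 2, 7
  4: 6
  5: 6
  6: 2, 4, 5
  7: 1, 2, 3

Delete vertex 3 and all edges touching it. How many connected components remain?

1

With 3 gone, the remaining components are: {0, 1, 2, 4, 5, 6, 7}.
That is 1 component.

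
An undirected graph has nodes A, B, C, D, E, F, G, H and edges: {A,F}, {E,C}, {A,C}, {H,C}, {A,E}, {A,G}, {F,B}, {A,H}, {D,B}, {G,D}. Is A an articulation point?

Deleting A raises the number of components from 1 to 2, so A is a cut vertex.

Yes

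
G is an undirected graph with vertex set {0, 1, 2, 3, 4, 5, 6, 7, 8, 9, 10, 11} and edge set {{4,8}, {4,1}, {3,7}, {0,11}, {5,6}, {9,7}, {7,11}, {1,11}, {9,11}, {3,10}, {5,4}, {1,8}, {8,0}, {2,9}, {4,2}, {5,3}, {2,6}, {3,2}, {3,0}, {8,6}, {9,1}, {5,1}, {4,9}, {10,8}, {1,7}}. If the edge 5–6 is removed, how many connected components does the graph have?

5 and 6 are still connected via 5-4-2-6, so the component count stays at 1.

1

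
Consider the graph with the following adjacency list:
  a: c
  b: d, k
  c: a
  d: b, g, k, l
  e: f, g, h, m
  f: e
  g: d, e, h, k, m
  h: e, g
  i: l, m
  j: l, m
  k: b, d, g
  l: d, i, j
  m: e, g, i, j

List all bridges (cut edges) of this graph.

a-c, e-f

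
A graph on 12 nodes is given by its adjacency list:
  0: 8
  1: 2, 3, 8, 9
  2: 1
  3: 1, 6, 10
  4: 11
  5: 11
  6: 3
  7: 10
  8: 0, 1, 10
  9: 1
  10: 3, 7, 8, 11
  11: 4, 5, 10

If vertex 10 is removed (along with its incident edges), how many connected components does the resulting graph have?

With 10 gone, the remaining components are: {7}; {4, 5, 11}; {0, 1, 2, 3, 6, 8, 9}.
That is 3 components.

3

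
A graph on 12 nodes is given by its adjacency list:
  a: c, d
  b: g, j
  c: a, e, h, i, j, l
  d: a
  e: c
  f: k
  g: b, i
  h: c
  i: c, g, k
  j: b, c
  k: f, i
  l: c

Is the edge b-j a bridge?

After removing b-j, the path b-g-i-c-j still connects them, so the edge is not a bridge.

No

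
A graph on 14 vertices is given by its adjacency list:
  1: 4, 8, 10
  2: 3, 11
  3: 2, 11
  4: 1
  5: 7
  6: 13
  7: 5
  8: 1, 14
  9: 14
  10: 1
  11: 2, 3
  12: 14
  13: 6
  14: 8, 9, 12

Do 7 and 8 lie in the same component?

No

The component containing 7 is {5, 7}, and 8 is not in it.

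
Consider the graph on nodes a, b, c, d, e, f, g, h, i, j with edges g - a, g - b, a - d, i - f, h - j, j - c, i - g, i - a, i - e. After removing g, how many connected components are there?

With g gone, the remaining components are: {b}; {c, h, j}; {a, d, e, f, i}.
That is 3 components.

3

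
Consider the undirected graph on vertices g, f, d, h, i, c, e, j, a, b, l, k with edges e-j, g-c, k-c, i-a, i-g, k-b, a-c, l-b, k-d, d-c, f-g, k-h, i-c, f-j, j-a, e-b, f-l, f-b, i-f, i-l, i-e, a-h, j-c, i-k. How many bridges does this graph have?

The edges on the cycle i-f-g-i are not bridges since each lies on that cycle.
Every edge lies on some cycle, so there are no bridges.

0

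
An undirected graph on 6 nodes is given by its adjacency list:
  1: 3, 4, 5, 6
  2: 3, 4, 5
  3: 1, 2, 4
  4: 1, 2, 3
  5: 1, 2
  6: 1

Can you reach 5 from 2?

Yes

From 2 we can reach 1, 2, 3, 4, 5, 6, which includes 5.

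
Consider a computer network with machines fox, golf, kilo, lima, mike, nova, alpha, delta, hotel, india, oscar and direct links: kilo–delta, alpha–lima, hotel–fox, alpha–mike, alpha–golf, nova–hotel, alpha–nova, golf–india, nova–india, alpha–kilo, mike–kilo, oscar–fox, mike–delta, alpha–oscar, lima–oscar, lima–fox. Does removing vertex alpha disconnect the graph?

Yes

Deleting alpha raises the number of components from 1 to 2, so alpha is a cut vertex.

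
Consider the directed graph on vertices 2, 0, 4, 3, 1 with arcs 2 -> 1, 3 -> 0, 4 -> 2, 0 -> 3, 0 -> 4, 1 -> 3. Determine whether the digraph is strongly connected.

From 0 we can reach every vertex (0, 1, 2, 3, 4), and every vertex can reach 0 (0, 1, 2, 3, 4). So the whole graph is one strongly connected component.

Yes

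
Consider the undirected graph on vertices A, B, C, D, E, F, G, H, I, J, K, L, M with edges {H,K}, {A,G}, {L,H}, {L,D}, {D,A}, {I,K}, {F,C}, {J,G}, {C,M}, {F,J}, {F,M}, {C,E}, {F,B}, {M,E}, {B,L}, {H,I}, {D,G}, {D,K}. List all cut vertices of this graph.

Removing F increases the component count from 1 to 2, so F is a cut vertex.
By contrast removing G leaves 1 component; it is not a cut vertex. No other vertex is a cut vertex either.

F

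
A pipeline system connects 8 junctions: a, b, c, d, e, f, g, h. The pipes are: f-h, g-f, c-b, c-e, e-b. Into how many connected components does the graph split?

4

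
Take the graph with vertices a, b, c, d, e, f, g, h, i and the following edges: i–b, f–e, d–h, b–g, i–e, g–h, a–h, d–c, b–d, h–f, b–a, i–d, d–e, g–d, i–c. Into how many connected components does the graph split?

1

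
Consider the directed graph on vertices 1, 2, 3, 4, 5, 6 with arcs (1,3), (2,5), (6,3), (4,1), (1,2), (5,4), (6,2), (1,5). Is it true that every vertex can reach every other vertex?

There is no directed path from 5 to 6, so the graph is not strongly connected.

No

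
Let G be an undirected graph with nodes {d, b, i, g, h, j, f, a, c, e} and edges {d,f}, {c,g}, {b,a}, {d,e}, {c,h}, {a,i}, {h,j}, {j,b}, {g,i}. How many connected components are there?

2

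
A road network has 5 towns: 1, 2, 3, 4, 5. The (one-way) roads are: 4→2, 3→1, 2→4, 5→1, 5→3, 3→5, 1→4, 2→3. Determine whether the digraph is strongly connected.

From 1 we can reach every vertex (1, 2, 3, 4, 5), and every vertex can reach 1 (1, 2, 3, 4, 5). So the whole graph is one strongly connected component.

Yes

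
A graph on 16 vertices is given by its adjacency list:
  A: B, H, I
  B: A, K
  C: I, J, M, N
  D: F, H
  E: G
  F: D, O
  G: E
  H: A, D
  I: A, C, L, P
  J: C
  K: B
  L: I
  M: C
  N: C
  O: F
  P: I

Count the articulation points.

7

Removing A increases the component count from 2 to 4, so A is a cut vertex.
Removing B increases the component count from 2 to 3, so B is a cut vertex.
Removing C increases the component count from 2 to 5, so C is a cut vertex.
Likewise D, F, H, I are cut vertices.
By contrast removing G leaves 2 components; it is not a cut vertex. No other vertex is a cut vertex either.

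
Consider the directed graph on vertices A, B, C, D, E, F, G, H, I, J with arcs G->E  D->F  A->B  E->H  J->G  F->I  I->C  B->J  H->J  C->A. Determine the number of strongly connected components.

{E, G, H, J} are all mutually reachable — one SCC of size 4.
{C} is an SCC by itself.
{D} is an SCC by itself.
{B} is an SCC by itself.
{I} is an SCC by itself.
(and 2 more singleton SCCs)
That gives 7 strongly connected components.

7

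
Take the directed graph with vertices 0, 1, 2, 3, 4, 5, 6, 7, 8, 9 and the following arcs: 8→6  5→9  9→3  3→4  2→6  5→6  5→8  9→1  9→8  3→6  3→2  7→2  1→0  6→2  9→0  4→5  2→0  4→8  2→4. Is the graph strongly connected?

There is no directed path from 8 to 7, so the graph is not strongly connected.

No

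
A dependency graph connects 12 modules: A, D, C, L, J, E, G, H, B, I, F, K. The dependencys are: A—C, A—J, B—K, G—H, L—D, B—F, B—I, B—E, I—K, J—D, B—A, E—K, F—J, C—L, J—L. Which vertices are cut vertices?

B

Removing B increases the component count from 2 to 3, so B is a cut vertex.
By contrast removing E leaves 2 components; it is not a cut vertex. No other vertex is a cut vertex either.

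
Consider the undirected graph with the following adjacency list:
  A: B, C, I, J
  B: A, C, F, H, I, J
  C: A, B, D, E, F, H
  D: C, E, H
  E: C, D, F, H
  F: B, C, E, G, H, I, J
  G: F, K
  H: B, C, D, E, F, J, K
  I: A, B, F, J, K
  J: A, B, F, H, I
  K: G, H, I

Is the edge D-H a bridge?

After removing D-H, the path D-C-H still connects them, so the edge is not a bridge.

No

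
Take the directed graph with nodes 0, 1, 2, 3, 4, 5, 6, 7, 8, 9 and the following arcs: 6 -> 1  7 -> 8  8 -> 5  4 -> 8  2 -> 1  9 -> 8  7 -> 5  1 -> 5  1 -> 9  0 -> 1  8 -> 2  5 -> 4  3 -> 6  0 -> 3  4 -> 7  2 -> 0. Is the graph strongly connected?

Yes

From 6 we can reach every vertex (0, 1, 2, 3, 4, 5, 6, 7, 8, 9), and every vertex can reach 6 (0, 1, 2, 3, 4, 5, 6, 7, 8, 9). So the whole graph is one strongly connected component.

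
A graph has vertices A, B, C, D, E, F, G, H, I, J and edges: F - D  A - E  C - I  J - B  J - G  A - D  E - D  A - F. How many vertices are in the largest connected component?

4

H is isolated — a component by itself.
Starting from C we can reach C, I. That is one component of size 2.
Starting from B we can reach B, G, J. That is one component of size 3.
Starting from A we can reach A, D, E, F. That is one component of size 4.
The largest has 4 vertices.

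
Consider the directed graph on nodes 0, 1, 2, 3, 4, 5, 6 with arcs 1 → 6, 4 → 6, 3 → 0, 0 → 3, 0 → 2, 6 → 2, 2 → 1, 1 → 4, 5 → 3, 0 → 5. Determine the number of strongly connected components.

{1, 2, 4, 6} are all mutually reachable — one SCC of size 4.
{0, 3, 5} are all mutually reachable — one SCC of size 3.
That gives 2 strongly connected components.

2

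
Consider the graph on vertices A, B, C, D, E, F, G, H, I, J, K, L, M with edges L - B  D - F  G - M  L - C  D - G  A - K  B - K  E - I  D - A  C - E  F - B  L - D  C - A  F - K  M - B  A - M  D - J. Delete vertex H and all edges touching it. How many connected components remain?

1

With H gone, the remaining components are: {A, B, C, D, E, F, G, I, J, K, L, M}.
That is 1 component.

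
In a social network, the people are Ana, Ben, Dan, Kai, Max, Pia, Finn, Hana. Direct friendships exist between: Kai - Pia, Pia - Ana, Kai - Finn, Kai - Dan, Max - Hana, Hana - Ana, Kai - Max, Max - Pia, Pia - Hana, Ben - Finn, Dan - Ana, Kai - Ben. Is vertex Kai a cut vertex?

Deleting Kai raises the number of components from 1 to 2, so Kai is a cut vertex.

Yes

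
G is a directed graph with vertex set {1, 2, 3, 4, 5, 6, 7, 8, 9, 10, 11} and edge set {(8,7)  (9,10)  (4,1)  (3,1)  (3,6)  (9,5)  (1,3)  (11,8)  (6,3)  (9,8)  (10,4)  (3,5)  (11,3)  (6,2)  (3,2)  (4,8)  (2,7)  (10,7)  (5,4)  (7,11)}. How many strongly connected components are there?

{1, 2, 3, 4, 5, 6, 7, 8, 11} are all mutually reachable — one SCC of size 9.
{10} is an SCC by itself.
{9} is an SCC by itself.
That gives 3 strongly connected components.

3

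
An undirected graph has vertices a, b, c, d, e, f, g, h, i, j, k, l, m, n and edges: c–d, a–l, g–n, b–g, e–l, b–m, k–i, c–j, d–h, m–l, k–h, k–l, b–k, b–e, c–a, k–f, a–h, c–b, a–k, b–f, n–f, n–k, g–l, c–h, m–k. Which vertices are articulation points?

c, k

Removing c increases the component count from 1 to 2, so c is a cut vertex.
Removing k increases the component count from 1 to 2, so k is a cut vertex.
By contrast removing h leaves 1 component; it is not a cut vertex. No other vertex is a cut vertex either.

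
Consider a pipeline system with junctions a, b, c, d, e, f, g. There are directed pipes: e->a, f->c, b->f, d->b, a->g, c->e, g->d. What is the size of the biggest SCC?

7

{a, b, c, d, e, f, g} are all mutually reachable — one SCC of size 7.
The largest has 7 vertices.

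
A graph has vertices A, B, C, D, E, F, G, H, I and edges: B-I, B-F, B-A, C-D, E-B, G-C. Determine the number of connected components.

H is isolated — a component by itself.
Starting from C we can reach C, D, G. That is one component of size 3.
Starting from A we can reach A, B, E, F, I. That is one component of size 5.
Total: 3 components.

3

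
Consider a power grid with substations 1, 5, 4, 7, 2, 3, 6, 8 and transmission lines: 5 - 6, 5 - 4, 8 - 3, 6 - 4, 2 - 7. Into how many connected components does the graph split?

1 is isolated — a component by itself.
Starting from 3 we can reach 3, 8. That is one component of size 2.
Starting from 2 we can reach 2, 7. That is one component of size 2.
Starting from 4 we can reach 4, 5, 6. That is one component of size 3.
Total: 4 components.

4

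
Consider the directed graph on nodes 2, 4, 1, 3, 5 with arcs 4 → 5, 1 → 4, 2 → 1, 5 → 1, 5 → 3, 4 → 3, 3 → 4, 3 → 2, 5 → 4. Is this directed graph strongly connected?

From 2 we can reach every vertex (1, 2, 3, 4, 5), and every vertex can reach 2 (1, 2, 3, 4, 5). So the whole graph is one strongly connected component.

Yes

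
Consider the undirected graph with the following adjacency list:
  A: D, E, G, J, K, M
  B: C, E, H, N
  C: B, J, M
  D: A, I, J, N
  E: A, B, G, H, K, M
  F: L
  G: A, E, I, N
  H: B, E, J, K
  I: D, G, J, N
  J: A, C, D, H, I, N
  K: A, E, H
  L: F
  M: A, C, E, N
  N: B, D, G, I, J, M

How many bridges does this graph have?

1

The edges on the cycle J-H-K-E-M-A-J are not bridges since each lies on that cycle.
But removing L-F disconnects L from F — this is a bridge.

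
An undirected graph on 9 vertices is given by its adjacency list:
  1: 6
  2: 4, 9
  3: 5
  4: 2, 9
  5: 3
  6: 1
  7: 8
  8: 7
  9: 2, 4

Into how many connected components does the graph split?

4

Starting from 1 we can reach 1, 6. That is one component of size 2.
Starting from 3 we can reach 3, 5. That is one component of size 2.
Starting from 7 we can reach 7, 8. That is one component of size 2.
Starting from 2 we can reach 2, 4, 9. That is one component of size 3.
Total: 4 components.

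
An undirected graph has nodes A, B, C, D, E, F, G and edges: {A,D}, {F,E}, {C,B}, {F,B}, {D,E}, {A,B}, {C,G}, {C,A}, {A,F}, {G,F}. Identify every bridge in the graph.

The edges on the cycle C-G-F-E-D-A-C are not bridges since each lies on that cycle.
Every edge lies on some cycle, so there are no bridges.

none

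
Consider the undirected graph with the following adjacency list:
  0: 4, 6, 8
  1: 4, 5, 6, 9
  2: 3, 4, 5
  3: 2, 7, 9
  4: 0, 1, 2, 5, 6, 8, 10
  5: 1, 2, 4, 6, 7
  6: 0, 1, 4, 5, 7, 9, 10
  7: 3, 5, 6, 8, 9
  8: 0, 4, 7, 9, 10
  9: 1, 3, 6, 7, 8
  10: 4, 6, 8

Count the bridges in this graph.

0

The edges on the cycle 1-9-7-6-0-4-1 are not bridges since each lies on that cycle.
Every edge lies on some cycle, so there are no bridges.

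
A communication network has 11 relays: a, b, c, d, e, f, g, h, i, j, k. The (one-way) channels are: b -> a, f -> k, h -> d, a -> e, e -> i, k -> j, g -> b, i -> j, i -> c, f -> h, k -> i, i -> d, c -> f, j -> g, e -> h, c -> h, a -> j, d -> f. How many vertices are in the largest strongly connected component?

11

{a, b, c, d, e, f, g, h, i, j, k} are all mutually reachable — one SCC of size 11.
The largest has 11 vertices.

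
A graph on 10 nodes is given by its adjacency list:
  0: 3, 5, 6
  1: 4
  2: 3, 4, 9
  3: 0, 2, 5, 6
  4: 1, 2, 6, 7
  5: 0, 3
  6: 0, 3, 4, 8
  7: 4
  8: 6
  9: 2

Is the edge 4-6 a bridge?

After removing 4-6, the path 4-2-3-6 still connects them, so the edge is not a bridge.

No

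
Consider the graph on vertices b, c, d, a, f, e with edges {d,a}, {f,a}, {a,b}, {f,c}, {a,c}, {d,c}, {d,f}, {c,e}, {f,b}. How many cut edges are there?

1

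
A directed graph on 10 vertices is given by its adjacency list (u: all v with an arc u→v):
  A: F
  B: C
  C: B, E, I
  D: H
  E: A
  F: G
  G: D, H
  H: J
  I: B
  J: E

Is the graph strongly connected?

No

There is no directed path from A to I, so the graph is not strongly connected.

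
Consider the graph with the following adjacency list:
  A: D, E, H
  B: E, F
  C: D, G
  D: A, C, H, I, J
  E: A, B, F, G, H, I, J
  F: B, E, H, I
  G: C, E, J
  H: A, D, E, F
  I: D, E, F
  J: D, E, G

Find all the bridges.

The edges on the cycle A-H-F-B-E-A are not bridges since each lies on that cycle.
Every edge lies on some cycle, so there are no bridges.

none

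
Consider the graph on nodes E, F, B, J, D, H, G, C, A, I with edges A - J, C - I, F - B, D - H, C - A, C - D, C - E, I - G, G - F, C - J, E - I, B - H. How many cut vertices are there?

Removing C increases the component count from 1 to 2, so C is a cut vertex.
By contrast removing B leaves 1 component; it is not a cut vertex. No other vertex is a cut vertex either.

1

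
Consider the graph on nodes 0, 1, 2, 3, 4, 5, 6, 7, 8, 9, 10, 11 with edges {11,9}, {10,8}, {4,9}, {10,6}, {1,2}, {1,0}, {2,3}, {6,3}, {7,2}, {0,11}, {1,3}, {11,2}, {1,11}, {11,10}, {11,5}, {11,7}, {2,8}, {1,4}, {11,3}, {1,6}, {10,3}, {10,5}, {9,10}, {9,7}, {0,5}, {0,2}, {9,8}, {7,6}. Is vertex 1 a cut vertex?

No

Deleting 1 leaves 1 component (was 1) (its neighbors 0, 2, 3, 4, 6, 11 remain connected to each other), so 1 is not a cut vertex.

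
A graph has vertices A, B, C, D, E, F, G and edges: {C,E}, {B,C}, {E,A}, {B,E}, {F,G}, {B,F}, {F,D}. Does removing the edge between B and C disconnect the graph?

After removing B–C, the path B-E-C still connects them, so the edge is not a bridge.

No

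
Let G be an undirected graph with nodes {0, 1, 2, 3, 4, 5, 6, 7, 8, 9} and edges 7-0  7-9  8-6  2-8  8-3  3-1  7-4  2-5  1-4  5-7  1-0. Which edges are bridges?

6-8, 7-9

The edges on the cycle 2-8-3-1-0-7-5-2 are not bridges since each lies on that cycle.
But removing 7-9 disconnects 7 from 9; removing 6-8 disconnects 6 from 8 — these are bridges.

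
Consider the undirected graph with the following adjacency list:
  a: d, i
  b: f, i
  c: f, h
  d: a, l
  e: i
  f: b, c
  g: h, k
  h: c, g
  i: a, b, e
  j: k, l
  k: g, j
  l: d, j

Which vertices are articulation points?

Removing i increases the component count from 1 to 2, so i is a cut vertex.
By contrast removing e leaves 1 component; it is not a cut vertex. No other vertex is a cut vertex either.

i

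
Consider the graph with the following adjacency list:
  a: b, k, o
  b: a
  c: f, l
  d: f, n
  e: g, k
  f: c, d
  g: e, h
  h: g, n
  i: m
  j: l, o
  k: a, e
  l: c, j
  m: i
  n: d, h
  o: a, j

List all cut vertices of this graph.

a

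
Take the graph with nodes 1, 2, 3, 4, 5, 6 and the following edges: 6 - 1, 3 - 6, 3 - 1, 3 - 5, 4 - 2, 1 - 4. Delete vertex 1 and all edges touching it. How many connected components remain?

2

With 1 gone, the remaining components are: {2, 4}; {3, 5, 6}.
That is 2 components.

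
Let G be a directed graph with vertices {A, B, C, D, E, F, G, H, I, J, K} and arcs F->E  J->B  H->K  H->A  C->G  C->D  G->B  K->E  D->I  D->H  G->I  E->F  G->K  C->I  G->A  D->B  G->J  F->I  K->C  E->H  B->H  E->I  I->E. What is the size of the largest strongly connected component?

{B, C, D, E, F, G, H, I, J, K} are all mutually reachable — one SCC of size 10.
{A} is an SCC by itself.
The largest has 10 vertices.

10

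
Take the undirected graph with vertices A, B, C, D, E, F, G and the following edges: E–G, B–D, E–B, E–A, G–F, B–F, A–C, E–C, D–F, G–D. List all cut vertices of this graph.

Removing E increases the component count from 1 to 2, so E is a cut vertex.
By contrast removing C leaves 1 component; it is not a cut vertex. No other vertex is a cut vertex either.

E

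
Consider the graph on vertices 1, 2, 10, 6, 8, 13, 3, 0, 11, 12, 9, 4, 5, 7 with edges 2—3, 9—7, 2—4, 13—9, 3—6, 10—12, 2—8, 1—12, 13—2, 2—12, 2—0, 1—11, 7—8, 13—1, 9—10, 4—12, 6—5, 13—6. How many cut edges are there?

3

The edges on the cycle 13-9-7-8-2-13 are not bridges since each lies on that cycle.
But removing 0—2 disconnects 0 from 2; removing 11—1 disconnects 11 from 1; removing 6—5 disconnects 6 from 5 — these are bridges.
That makes 3 bridges.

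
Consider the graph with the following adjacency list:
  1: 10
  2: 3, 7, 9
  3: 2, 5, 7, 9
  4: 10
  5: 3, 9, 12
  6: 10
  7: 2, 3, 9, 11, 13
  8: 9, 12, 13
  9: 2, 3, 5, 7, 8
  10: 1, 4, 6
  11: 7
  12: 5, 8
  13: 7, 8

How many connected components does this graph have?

2

Starting from 1 we can reach 1, 4, 6, 10. That is one component of size 4.
Starting from 2 we can reach 2, 3, 5, 7, 8, 9, 11, 12, 13. That is one component of size 9.
Total: 2 components.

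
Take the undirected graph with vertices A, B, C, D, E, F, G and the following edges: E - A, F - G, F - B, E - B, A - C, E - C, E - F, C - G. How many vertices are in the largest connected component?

D is isolated — a component by itself.
Starting from A we can reach A, B, C, E, F, G. That is one component of size 6.
The largest has 6 vertices.

6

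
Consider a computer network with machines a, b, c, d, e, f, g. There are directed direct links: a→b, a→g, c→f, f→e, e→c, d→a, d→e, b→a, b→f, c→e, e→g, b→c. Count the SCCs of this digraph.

4

{c, e, f} are all mutually reachable — one SCC of size 3.
{a, b} are all mutually reachable — one SCC of size 2.
{d} is an SCC by itself.
{g} is an SCC by itself.
That gives 4 strongly connected components.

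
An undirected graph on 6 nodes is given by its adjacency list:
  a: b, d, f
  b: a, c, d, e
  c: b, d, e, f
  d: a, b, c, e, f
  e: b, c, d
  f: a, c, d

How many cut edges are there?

0

The edges on the cycle c-e-d-b-c are not bridges since each lies on that cycle.
Every edge lies on some cycle, so there are no bridges.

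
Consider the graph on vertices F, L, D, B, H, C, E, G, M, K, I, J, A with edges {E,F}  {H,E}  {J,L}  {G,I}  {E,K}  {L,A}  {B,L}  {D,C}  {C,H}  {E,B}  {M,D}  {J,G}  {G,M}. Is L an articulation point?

Deleting L raises the number of components from 1 to 2, so L is a cut vertex.

Yes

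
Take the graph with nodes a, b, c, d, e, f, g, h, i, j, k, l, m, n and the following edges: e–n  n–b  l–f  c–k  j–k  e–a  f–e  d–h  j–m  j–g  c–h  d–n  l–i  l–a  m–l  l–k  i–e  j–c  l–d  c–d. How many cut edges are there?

2

The edges on the cycle l-f-e-a-l are not bridges since each lies on that cycle.
But removing j–g disconnects j from g; removing b–n disconnects b from n — these are bridges.
That makes 2 bridges.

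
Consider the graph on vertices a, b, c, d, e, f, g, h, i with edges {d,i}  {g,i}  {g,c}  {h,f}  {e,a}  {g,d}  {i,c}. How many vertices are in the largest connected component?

b is isolated — a component by itself.
Starting from a we can reach a, e. That is one component of size 2.
Starting from f we can reach f, h. That is one component of size 2.
Starting from c we can reach c, d, g, i. That is one component of size 4.
The largest has 4 vertices.

4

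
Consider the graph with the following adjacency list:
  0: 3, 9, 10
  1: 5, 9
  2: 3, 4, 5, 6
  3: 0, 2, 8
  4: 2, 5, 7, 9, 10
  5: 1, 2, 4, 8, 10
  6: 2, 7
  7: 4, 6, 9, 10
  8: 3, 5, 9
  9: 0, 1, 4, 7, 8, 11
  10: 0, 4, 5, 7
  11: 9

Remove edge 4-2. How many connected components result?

1

4 and 2 are still connected via 4-5-2, so the component count stays at 1.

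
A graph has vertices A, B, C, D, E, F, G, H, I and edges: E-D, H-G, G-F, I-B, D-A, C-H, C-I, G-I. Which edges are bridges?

A-D, B-I, D-E, F-G

The edges on the cycle C-H-G-I-C are not bridges since each lies on that cycle.
But removing E-D disconnects E from D; removing G-F disconnects G from F; removing I-B disconnects I from B; removing A-D disconnects A from D — these are bridges.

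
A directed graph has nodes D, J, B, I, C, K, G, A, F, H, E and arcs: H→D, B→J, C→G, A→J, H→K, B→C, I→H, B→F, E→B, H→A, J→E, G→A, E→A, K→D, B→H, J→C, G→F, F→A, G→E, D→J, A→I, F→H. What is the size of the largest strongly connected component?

{A, B, C, D, E, F, G, H, I, J, K} are all mutually reachable — one SCC of size 11.
The largest has 11 vertices.

11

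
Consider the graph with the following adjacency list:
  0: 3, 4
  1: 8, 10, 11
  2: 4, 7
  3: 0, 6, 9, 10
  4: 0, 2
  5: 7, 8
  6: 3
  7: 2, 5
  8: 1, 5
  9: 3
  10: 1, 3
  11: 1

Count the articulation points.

2

Removing 1 increases the component count from 1 to 2, so 1 is a cut vertex.
Removing 3 increases the component count from 1 to 3, so 3 is a cut vertex.
By contrast removing 5 leaves 1 component; it is not a cut vertex. No other vertex is a cut vertex either.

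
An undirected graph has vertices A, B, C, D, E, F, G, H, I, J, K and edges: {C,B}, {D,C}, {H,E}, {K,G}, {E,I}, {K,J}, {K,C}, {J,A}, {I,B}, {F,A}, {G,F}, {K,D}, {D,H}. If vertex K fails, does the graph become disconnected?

Deleting K raises the number of components from 1 to 2, so K is a cut vertex.

Yes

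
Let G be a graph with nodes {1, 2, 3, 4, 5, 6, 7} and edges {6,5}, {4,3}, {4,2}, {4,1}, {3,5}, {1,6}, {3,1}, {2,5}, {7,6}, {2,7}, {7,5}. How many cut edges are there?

0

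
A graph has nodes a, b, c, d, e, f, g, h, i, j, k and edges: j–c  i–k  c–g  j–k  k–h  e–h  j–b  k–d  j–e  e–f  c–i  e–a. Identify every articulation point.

Removing c increases the component count from 1 to 2, so c is a cut vertex.
Removing e increases the component count from 1 to 3, so e is a cut vertex.
Removing j increases the component count from 1 to 2, so j is a cut vertex.
Likewise k is a cut vertex.
By contrast removing b leaves 1 component; it is not a cut vertex. No other vertex is a cut vertex either.

c, e, j, k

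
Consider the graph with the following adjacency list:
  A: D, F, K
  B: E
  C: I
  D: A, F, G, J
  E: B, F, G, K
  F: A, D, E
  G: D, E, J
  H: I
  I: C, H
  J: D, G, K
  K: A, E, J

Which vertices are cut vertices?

Removing E increases the component count from 2 to 3, so E is a cut vertex.
Removing I increases the component count from 2 to 3, so I is a cut vertex.
By contrast removing A leaves 2 components; it is not a cut vertex. No other vertex is a cut vertex either.

E, I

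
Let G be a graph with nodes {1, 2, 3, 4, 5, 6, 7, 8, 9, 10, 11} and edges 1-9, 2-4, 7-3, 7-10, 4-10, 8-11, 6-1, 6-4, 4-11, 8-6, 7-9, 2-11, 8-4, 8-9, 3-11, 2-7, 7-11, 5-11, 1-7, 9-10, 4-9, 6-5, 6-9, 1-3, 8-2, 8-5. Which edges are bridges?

The edges on the cycle 8-2-7-10-4-8 are not bridges since each lies on that cycle.
Every edge lies on some cycle, so there are no bridges.

none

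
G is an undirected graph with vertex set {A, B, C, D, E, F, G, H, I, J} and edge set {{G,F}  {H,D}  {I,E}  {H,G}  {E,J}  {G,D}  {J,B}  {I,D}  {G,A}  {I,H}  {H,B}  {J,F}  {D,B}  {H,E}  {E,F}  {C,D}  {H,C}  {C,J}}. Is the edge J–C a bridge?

No

After removing J–C, the path J-E-H-C still connects them, so the edge is not a bridge.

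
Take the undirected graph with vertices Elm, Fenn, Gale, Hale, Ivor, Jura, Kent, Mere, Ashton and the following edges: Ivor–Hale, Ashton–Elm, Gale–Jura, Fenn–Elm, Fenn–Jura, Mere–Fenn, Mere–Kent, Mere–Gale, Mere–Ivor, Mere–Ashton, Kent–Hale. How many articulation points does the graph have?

1

Removing Mere increases the component count from 1 to 2, so Mere is a cut vertex.
By contrast removing Gale leaves 1 component; it is not a cut vertex. No other vertex is a cut vertex either.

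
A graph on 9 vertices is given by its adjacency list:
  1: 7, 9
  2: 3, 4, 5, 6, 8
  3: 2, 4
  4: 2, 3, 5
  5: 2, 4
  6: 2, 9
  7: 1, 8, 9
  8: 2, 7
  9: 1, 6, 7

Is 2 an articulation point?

Yes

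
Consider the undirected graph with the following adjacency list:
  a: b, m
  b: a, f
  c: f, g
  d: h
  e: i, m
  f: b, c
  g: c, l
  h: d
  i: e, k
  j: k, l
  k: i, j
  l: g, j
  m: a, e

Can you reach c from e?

From e we can reach a, b, c, e, f, g, i, j, k, l, m, which includes c.

Yes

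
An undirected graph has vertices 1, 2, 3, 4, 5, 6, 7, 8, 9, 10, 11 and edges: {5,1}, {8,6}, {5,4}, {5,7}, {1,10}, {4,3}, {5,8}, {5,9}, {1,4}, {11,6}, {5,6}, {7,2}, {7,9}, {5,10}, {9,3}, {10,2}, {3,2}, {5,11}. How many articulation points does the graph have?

Removing 5 increases the component count from 1 to 2, so 5 is a cut vertex.
By contrast removing 4 leaves 1 component; it is not a cut vertex. No other vertex is a cut vertex either.

1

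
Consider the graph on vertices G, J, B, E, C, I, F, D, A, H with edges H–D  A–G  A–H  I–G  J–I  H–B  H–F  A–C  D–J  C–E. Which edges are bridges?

A-C, B-H, C-E, F-H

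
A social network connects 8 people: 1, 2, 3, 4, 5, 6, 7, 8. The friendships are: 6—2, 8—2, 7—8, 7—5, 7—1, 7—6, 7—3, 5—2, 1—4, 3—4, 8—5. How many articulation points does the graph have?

1

Removing 7 increases the component count from 1 to 2, so 7 is a cut vertex.
By contrast removing 4 leaves 1 component; it is not a cut vertex. No other vertex is a cut vertex either.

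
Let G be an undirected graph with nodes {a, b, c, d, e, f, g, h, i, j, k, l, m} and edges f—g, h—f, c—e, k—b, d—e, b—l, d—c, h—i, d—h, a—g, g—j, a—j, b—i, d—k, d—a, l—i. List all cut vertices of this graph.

Removing d increases the component count from 2 to 3, so d is a cut vertex.
By contrast removing i leaves 2 components; it is not a cut vertex. No other vertex is a cut vertex either.

d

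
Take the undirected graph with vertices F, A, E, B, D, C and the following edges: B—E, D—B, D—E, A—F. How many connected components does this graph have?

C is isolated — a component by itself.
Starting from A we can reach A, F. That is one component of size 2.
Starting from B we can reach B, D, E. That is one component of size 3.
Total: 3 components.

3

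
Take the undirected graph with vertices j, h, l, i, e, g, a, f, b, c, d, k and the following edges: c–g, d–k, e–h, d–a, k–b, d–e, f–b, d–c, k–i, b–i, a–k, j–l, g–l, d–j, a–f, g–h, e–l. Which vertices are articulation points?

d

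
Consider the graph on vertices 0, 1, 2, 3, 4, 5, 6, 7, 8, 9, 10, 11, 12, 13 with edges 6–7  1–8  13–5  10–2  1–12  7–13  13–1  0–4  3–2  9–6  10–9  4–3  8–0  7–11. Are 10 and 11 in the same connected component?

Yes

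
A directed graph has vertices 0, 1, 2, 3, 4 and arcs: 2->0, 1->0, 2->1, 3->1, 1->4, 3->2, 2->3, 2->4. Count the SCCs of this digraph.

4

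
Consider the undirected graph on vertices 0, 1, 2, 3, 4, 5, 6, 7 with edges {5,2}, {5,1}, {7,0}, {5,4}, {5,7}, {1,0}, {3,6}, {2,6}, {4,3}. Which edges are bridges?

The edges on the cycle 5-4-3-6-2-5 are not bridges since each lies on that cycle.
Every edge lies on some cycle, so there are no bridges.

none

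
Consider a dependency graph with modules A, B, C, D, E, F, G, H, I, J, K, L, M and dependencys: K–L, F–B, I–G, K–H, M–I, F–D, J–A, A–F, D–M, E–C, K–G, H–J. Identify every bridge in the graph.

B-F, C-E, K-L

The edges on the cycle K-H-J-A-F-D-M-I-G-K are not bridges since each lies on that cycle.
But removing B–F disconnects B from F; removing E–C disconnects E from C; removing K–L disconnects K from L — these are bridges.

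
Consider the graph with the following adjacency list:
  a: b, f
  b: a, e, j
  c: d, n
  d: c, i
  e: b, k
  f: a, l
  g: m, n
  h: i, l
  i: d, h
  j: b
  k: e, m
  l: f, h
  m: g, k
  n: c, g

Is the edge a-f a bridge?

After removing a-f, the path a-b-e-k-m-g-n-c-d-i-h-l-f still connects them, so the edge is not a bridge.

No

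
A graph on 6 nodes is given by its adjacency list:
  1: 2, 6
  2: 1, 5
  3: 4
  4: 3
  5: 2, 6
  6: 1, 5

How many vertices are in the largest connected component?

4

Starting from 3 we can reach 3, 4. That is one component of size 2.
Starting from 1 we can reach 1, 2, 5, 6. That is one component of size 4.
The largest has 4 vertices.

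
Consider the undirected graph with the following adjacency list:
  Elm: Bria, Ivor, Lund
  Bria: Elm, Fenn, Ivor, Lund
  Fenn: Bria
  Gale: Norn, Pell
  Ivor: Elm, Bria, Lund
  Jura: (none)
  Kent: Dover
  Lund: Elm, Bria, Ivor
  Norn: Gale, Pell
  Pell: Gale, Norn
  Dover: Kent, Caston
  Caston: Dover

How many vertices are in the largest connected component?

Jura is isolated — a component by itself.
Starting from Kent we can reach Kent, Dover, Caston. That is one component of size 3.
Starting from Gale we can reach Gale, Norn, Pell. That is one component of size 3.
Starting from Elm we can reach Elm, Bria, Fenn, Ivor, Lund. That is one component of size 5.
The largest has 5 vertices.

5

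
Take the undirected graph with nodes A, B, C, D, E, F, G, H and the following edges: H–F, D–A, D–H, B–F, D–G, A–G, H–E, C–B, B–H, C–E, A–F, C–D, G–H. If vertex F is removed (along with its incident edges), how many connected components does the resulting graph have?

With F gone, the remaining components are: {A, B, C, D, E, G, H}.
That is 1 component.

1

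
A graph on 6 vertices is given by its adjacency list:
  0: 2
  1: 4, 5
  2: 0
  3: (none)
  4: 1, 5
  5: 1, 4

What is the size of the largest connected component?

3 is isolated — a component by itself.
Starting from 0 we can reach 0, 2. That is one component of size 2.
Starting from 1 we can reach 1, 4, 5. That is one component of size 3.
The largest has 3 vertices.

3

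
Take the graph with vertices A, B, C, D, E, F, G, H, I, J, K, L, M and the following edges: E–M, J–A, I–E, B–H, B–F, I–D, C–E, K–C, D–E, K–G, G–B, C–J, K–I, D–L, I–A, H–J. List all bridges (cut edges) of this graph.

B-F, D-L, E-M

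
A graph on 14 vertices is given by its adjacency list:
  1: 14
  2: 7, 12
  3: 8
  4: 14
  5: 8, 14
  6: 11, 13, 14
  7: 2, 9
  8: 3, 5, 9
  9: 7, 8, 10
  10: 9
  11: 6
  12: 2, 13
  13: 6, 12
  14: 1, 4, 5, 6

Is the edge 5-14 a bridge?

No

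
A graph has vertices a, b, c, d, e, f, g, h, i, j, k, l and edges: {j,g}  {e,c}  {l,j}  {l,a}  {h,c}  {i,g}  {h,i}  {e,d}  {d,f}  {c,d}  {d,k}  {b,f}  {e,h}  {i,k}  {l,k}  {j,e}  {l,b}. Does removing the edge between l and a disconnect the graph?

Yes

Removing l—a leaves no path between l and a: the component count goes from 1 to 2. So it is a bridge.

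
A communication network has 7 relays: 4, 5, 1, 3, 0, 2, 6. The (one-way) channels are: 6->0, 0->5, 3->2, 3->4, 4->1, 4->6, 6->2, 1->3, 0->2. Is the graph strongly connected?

No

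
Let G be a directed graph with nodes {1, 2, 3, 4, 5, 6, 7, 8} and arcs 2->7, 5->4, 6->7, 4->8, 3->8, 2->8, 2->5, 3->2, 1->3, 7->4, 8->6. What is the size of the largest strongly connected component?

{4, 6, 7, 8} are all mutually reachable — one SCC of size 4.
{3} is an SCC by itself.
{2} is an SCC by itself.
{5} is an SCC by itself.
{1} is an SCC by itself.
The largest has 4 vertices.

4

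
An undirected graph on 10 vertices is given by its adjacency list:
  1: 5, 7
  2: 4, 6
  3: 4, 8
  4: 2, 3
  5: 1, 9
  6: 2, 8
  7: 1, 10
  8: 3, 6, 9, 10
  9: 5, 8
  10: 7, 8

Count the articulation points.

Removing 8 increases the component count from 1 to 2, so 8 is a cut vertex.
By contrast removing 2 leaves 1 component; it is not a cut vertex. No other vertex is a cut vertex either.

1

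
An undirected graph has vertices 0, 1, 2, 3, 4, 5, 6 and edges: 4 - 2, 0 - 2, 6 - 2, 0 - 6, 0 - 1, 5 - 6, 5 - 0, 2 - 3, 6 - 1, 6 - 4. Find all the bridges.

The edges on the cycle 6-4-2-6 are not bridges since each lies on that cycle.
But removing 3 - 2 disconnects 3 from 2 — this is a bridge.

2-3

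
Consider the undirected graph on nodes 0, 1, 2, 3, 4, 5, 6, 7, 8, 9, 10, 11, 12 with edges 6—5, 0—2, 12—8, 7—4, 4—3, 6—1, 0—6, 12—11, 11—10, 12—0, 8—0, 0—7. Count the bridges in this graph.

9

The edges on the cycle 12-8-0-12 are not bridges since each lies on that cycle.
But removing 11—10 disconnects 11 from 10; removing 0—6 disconnects 0 from 6; removing 0—7 disconnects 0 from 7; removing 5—6 disconnects 5 from 6 — these are bridges.
In total 9 edges are bridges.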